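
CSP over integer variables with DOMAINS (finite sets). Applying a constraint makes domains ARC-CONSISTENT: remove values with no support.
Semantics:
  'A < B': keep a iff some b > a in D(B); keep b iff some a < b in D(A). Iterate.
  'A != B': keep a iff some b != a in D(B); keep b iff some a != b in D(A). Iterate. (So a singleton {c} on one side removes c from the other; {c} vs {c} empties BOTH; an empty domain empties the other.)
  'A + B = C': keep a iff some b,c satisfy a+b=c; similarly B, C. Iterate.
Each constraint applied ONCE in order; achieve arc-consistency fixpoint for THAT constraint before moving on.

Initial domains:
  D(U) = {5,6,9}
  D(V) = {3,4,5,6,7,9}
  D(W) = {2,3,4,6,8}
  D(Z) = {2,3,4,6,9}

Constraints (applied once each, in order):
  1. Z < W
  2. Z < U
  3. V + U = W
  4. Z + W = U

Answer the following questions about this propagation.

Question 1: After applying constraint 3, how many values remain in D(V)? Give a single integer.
Answer: 1

Derivation:
Constraint 1 (Z < W) on D(Z)={2,3,4,6,9} D(W)={2,3,4,6,8}: Z {2,3,4,6,9}->{2,3,4,6}; W {2,3,4,6,8}->{3,4,6,8}
Constraint 2 (Z < U) on D(Z)={2,3,4,6} D(U)={5,6,9}: no change
Constraint 3 (V + U = W) on D(V)={3,4,5,6,7,9} D(U)={5,6,9} D(W)={3,4,6,8}: V {3,4,5,6,7,9}->{3}; U {5,6,9}->{5}; W {3,4,6,8}->{8}
So after constraint 3: D(V)={3}, size = 1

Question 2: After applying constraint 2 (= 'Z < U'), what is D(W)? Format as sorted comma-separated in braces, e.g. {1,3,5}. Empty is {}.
Answer: {3,4,6,8}

Derivation:
Constraint 1 (Z < W) on D(Z)={2,3,4,6,9} D(W)={2,3,4,6,8}: Z {2,3,4,6,9}->{2,3,4,6}; W {2,3,4,6,8}->{3,4,6,8}
Constraint 2 (Z < U) on D(Z)={2,3,4,6} D(U)={5,6,9}: no change
So after constraint 2: D(W) = {3,4,6,8}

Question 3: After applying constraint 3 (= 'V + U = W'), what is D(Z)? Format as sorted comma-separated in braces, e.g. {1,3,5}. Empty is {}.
Constraint 1 (Z < W) on D(Z)={2,3,4,6,9} D(W)={2,3,4,6,8}: Z {2,3,4,6,9}->{2,3,4,6}; W {2,3,4,6,8}->{3,4,6,8}
Constraint 2 (Z < U) on D(Z)={2,3,4,6} D(U)={5,6,9}: no change
Constraint 3 (V + U = W) on D(V)={3,4,5,6,7,9} D(U)={5,6,9} D(W)={3,4,6,8}: V {3,4,5,6,7,9}->{3}; U {5,6,9}->{5}; W {3,4,6,8}->{8}
So after constraint 3: D(Z) = {2,3,4,6}

Answer: {2,3,4,6}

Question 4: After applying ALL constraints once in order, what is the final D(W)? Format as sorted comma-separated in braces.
Answer: {}

Derivation:
Constraint 1 (Z < W) on D(Z)={2,3,4,6,9} D(W)={2,3,4,6,8}: Z {2,3,4,6,9}->{2,3,4,6}; W {2,3,4,6,8}->{3,4,6,8}
Constraint 2 (Z < U) on D(Z)={2,3,4,6} D(U)={5,6,9}: no change
Constraint 3 (V + U = W) on D(V)={3,4,5,6,7,9} D(U)={5,6,9} D(W)={3,4,6,8}: V {3,4,5,6,7,9}->{3}; U {5,6,9}->{5}; W {3,4,6,8}->{8}
Constraint 4 (Z + W = U) on D(Z)={2,3,4,6} D(W)={8} D(U)={5}: Z {2,3,4,6}->{}; W {8}->{}; U {5}->{}
So after all 4 constraints: D(W) = {}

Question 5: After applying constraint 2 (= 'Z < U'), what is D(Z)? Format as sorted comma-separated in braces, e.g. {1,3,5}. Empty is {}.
Constraint 1 (Z < W) on D(Z)={2,3,4,6,9} D(W)={2,3,4,6,8}: Z {2,3,4,6,9}->{2,3,4,6}; W {2,3,4,6,8}->{3,4,6,8}
Constraint 2 (Z < U) on D(Z)={2,3,4,6} D(U)={5,6,9}: no change
So after constraint 2: D(Z) = {2,3,4,6}

Answer: {2,3,4,6}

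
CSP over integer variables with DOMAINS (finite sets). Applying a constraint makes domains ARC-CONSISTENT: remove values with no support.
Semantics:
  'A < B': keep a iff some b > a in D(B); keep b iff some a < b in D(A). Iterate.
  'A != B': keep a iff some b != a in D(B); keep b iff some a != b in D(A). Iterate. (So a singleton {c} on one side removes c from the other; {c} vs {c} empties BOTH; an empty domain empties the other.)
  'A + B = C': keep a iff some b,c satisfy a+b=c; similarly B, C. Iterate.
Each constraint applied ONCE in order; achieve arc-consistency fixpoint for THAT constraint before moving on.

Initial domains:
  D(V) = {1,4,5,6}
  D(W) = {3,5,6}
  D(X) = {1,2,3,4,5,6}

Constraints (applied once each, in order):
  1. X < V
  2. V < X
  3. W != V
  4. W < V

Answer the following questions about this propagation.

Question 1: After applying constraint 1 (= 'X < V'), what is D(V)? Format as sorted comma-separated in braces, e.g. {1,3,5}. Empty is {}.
Answer: {4,5,6}

Derivation:
Constraint 1 (X < V) on D(X)={1,2,3,4,5,6} D(V)={1,4,5,6}: X {1,2,3,4,5,6}->{1,2,3,4,5}; V {1,4,5,6}->{4,5,6}
So after constraint 1: D(V) = {4,5,6}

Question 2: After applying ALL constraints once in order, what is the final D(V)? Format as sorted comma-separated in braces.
Answer: {4}

Derivation:
Constraint 1 (X < V) on D(X)={1,2,3,4,5,6} D(V)={1,4,5,6}: X {1,2,3,4,5,6}->{1,2,3,4,5}; V {1,4,5,6}->{4,5,6}
Constraint 2 (V < X) on D(V)={4,5,6} D(X)={1,2,3,4,5}: V {4,5,6}->{4}; X {1,2,3,4,5}->{5}
Constraint 3 (W != V) on D(W)={3,5,6} D(V)={4}: no change
Constraint 4 (W < V) on D(W)={3,5,6} D(V)={4}: W {3,5,6}->{3}
So after all 4 constraints: D(V) = {4}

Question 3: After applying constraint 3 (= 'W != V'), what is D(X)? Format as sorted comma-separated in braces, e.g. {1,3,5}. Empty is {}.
Answer: {5}

Derivation:
Constraint 1 (X < V) on D(X)={1,2,3,4,5,6} D(V)={1,4,5,6}: X {1,2,3,4,5,6}->{1,2,3,4,5}; V {1,4,5,6}->{4,5,6}
Constraint 2 (V < X) on D(V)={4,5,6} D(X)={1,2,3,4,5}: V {4,5,6}->{4}; X {1,2,3,4,5}->{5}
Constraint 3 (W != V) on D(W)={3,5,6} D(V)={4}: no change
So after constraint 3: D(X) = {5}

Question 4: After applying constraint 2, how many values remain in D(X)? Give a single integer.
Answer: 1

Derivation:
Constraint 1 (X < V) on D(X)={1,2,3,4,5,6} D(V)={1,4,5,6}: X {1,2,3,4,5,6}->{1,2,3,4,5}; V {1,4,5,6}->{4,5,6}
Constraint 2 (V < X) on D(V)={4,5,6} D(X)={1,2,3,4,5}: V {4,5,6}->{4}; X {1,2,3,4,5}->{5}
So after constraint 2: D(X)={5}, size = 1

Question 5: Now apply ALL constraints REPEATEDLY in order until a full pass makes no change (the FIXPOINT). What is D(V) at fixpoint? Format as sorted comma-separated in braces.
Answer: {}

Derivation:
pass 0 (initial): D(V)={1,4,5,6}
pass 1: V {1,4,5,6}->{4}; W {3,5,6}->{3}; X {1,2,3,4,5,6}->{5}
pass 2: V {4}->{}; W {3}->{}; X {5}->{}
pass 3: no change
Fixpoint after 3 passes: D(V) = {}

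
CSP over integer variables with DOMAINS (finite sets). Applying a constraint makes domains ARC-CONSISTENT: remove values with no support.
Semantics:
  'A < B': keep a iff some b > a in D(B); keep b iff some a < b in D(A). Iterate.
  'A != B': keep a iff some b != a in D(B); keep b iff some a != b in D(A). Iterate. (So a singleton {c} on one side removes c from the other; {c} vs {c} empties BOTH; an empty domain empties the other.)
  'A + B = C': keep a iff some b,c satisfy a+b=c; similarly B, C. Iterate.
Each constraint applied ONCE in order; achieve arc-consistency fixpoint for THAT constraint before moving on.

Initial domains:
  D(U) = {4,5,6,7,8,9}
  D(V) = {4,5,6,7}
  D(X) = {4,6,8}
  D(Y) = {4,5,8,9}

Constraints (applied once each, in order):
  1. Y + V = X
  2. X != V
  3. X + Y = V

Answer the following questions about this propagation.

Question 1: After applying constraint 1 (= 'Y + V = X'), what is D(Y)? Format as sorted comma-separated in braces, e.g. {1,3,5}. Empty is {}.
Constraint 1 (Y + V = X) on D(Y)={4,5,8,9} D(V)={4,5,6,7} D(X)={4,6,8}: Y {4,5,8,9}->{4}; V {4,5,6,7}->{4}; X {4,6,8}->{8}
So after constraint 1: D(Y) = {4}

Answer: {4}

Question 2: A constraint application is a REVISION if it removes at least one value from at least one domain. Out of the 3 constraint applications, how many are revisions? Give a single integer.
Answer: 2

Derivation:
Constraint 1 (Y + V = X) on D(Y)={4,5,8,9} D(V)={4,5,6,7} D(X)={4,6,8}: Y {4,5,8,9}->{4}; V {4,5,6,7}->{4}; X {4,6,8}->{8} => REVISION
Constraint 2 (X != V) on D(X)={8} D(V)={4}: no change => not a revision
Constraint 3 (X + Y = V) on D(X)={8} D(Y)={4} D(V)={4}: X {8}->{}; Y {4}->{}; V {4}->{} => REVISION
Total revisions = 2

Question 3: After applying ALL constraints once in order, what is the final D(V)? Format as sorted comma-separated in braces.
Answer: {}

Derivation:
Constraint 1 (Y + V = X) on D(Y)={4,5,8,9} D(V)={4,5,6,7} D(X)={4,6,8}: Y {4,5,8,9}->{4}; V {4,5,6,7}->{4}; X {4,6,8}->{8}
Constraint 2 (X != V) on D(X)={8} D(V)={4}: no change
Constraint 3 (X + Y = V) on D(X)={8} D(Y)={4} D(V)={4}: X {8}->{}; Y {4}->{}; V {4}->{}
So after all 3 constraints: D(V) = {}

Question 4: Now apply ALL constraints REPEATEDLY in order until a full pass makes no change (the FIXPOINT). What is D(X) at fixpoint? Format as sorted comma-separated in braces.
pass 0 (initial): D(X)={4,6,8}
pass 1: V {4,5,6,7}->{}; X {4,6,8}->{}; Y {4,5,8,9}->{}
pass 2: no change
Fixpoint after 2 passes: D(X) = {}

Answer: {}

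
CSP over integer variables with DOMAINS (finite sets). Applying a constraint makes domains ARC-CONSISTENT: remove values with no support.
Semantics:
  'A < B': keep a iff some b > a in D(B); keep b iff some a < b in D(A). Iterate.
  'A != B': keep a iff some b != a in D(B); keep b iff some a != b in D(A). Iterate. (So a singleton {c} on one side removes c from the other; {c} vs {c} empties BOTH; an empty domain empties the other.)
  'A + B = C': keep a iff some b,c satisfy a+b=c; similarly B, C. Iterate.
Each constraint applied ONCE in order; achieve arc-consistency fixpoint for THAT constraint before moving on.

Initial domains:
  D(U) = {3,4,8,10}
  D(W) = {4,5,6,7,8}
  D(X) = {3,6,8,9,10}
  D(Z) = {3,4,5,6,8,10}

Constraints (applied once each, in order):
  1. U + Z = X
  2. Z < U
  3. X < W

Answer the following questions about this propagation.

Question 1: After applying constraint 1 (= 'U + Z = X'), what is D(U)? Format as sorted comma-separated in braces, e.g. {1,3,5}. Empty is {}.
Answer: {3,4}

Derivation:
Constraint 1 (U + Z = X) on D(U)={3,4,8,10} D(Z)={3,4,5,6,8,10} D(X)={3,6,8,9,10}: U {3,4,8,10}->{3,4}; Z {3,4,5,6,8,10}->{3,4,5,6}; X {3,6,8,9,10}->{6,8,9,10}
So after constraint 1: D(U) = {3,4}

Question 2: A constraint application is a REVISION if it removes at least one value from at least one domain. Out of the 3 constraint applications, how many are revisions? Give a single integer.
Constraint 1 (U + Z = X) on D(U)={3,4,8,10} D(Z)={3,4,5,6,8,10} D(X)={3,6,8,9,10}: U {3,4,8,10}->{3,4}; Z {3,4,5,6,8,10}->{3,4,5,6}; X {3,6,8,9,10}->{6,8,9,10} => REVISION
Constraint 2 (Z < U) on D(Z)={3,4,5,6} D(U)={3,4}: Z {3,4,5,6}->{3}; U {3,4}->{4} => REVISION
Constraint 3 (X < W) on D(X)={6,8,9,10} D(W)={4,5,6,7,8}: X {6,8,9,10}->{6}; W {4,5,6,7,8}->{7,8} => REVISION
Total revisions = 3

Answer: 3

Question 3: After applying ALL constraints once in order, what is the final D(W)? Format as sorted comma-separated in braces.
Constraint 1 (U + Z = X) on D(U)={3,4,8,10} D(Z)={3,4,5,6,8,10} D(X)={3,6,8,9,10}: U {3,4,8,10}->{3,4}; Z {3,4,5,6,8,10}->{3,4,5,6}; X {3,6,8,9,10}->{6,8,9,10}
Constraint 2 (Z < U) on D(Z)={3,4,5,6} D(U)={3,4}: Z {3,4,5,6}->{3}; U {3,4}->{4}
Constraint 3 (X < W) on D(X)={6,8,9,10} D(W)={4,5,6,7,8}: X {6,8,9,10}->{6}; W {4,5,6,7,8}->{7,8}
So after all 3 constraints: D(W) = {7,8}

Answer: {7,8}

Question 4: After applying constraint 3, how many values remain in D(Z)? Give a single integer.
Constraint 1 (U + Z = X) on D(U)={3,4,8,10} D(Z)={3,4,5,6,8,10} D(X)={3,6,8,9,10}: U {3,4,8,10}->{3,4}; Z {3,4,5,6,8,10}->{3,4,5,6}; X {3,6,8,9,10}->{6,8,9,10}
Constraint 2 (Z < U) on D(Z)={3,4,5,6} D(U)={3,4}: Z {3,4,5,6}->{3}; U {3,4}->{4}
Constraint 3 (X < W) on D(X)={6,8,9,10} D(W)={4,5,6,7,8}: X {6,8,9,10}->{6}; W {4,5,6,7,8}->{7,8}
So after constraint 3: D(Z)={3}, size = 1

Answer: 1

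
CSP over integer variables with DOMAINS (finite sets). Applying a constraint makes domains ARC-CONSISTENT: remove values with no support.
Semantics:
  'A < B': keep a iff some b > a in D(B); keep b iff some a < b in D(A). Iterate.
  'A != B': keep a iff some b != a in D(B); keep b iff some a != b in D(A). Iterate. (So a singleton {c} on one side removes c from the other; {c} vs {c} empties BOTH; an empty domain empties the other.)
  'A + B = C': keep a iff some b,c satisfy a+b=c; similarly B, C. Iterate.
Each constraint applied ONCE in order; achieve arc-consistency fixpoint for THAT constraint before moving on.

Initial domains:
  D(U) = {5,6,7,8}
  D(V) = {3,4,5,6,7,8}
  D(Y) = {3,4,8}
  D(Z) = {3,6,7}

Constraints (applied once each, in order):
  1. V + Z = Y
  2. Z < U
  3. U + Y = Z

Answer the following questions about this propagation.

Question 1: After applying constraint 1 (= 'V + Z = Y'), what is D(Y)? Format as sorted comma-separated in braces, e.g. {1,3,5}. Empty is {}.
Constraint 1 (V + Z = Y) on D(V)={3,4,5,6,7,8} D(Z)={3,6,7} D(Y)={3,4,8}: V {3,4,5,6,7,8}->{5}; Z {3,6,7}->{3}; Y {3,4,8}->{8}
So after constraint 1: D(Y) = {8}

Answer: {8}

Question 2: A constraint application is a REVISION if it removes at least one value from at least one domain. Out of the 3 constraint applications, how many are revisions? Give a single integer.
Constraint 1 (V + Z = Y) on D(V)={3,4,5,6,7,8} D(Z)={3,6,7} D(Y)={3,4,8}: V {3,4,5,6,7,8}->{5}; Z {3,6,7}->{3}; Y {3,4,8}->{8} => REVISION
Constraint 2 (Z < U) on D(Z)={3} D(U)={5,6,7,8}: no change => not a revision
Constraint 3 (U + Y = Z) on D(U)={5,6,7,8} D(Y)={8} D(Z)={3}: U {5,6,7,8}->{}; Y {8}->{}; Z {3}->{} => REVISION
Total revisions = 2

Answer: 2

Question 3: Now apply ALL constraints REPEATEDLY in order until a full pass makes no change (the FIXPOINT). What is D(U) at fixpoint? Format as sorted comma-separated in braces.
pass 0 (initial): D(U)={5,6,7,8}
pass 1: U {5,6,7,8}->{}; V {3,4,5,6,7,8}->{5}; Y {3,4,8}->{}; Z {3,6,7}->{}
pass 2: V {5}->{}
pass 3: no change
Fixpoint after 3 passes: D(U) = {}

Answer: {}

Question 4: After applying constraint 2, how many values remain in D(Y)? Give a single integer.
Constraint 1 (V + Z = Y) on D(V)={3,4,5,6,7,8} D(Z)={3,6,7} D(Y)={3,4,8}: V {3,4,5,6,7,8}->{5}; Z {3,6,7}->{3}; Y {3,4,8}->{8}
Constraint 2 (Z < U) on D(Z)={3} D(U)={5,6,7,8}: no change
So after constraint 2: D(Y)={8}, size = 1

Answer: 1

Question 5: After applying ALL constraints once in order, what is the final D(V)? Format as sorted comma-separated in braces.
Answer: {5}

Derivation:
Constraint 1 (V + Z = Y) on D(V)={3,4,5,6,7,8} D(Z)={3,6,7} D(Y)={3,4,8}: V {3,4,5,6,7,8}->{5}; Z {3,6,7}->{3}; Y {3,4,8}->{8}
Constraint 2 (Z < U) on D(Z)={3} D(U)={5,6,7,8}: no change
Constraint 3 (U + Y = Z) on D(U)={5,6,7,8} D(Y)={8} D(Z)={3}: U {5,6,7,8}->{}; Y {8}->{}; Z {3}->{}
So after all 3 constraints: D(V) = {5}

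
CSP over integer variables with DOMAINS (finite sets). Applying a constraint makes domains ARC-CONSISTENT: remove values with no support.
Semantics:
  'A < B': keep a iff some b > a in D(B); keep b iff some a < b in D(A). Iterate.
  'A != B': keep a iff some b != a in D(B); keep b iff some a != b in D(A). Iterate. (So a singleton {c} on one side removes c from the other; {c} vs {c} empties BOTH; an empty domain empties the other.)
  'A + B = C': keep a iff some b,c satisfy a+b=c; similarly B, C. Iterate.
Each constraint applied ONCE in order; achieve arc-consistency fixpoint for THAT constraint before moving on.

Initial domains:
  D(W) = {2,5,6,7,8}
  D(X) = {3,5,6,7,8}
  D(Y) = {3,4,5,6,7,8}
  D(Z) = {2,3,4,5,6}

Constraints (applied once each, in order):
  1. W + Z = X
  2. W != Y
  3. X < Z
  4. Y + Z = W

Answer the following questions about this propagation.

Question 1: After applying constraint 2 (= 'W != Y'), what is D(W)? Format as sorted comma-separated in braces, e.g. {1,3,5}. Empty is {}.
Constraint 1 (W + Z = X) on D(W)={2,5,6,7,8} D(Z)={2,3,4,5,6} D(X)={3,5,6,7,8}: W {2,5,6,7,8}->{2,5,6}; X {3,5,6,7,8}->{5,6,7,8}
Constraint 2 (W != Y) on D(W)={2,5,6} D(Y)={3,4,5,6,7,8}: no change
So after constraint 2: D(W) = {2,5,6}

Answer: {2,5,6}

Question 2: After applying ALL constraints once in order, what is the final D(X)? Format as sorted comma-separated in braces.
Answer: {5}

Derivation:
Constraint 1 (W + Z = X) on D(W)={2,5,6,7,8} D(Z)={2,3,4,5,6} D(X)={3,5,6,7,8}: W {2,5,6,7,8}->{2,5,6}; X {3,5,6,7,8}->{5,6,7,8}
Constraint 2 (W != Y) on D(W)={2,5,6} D(Y)={3,4,5,6,7,8}: no change
Constraint 3 (X < Z) on D(X)={5,6,7,8} D(Z)={2,3,4,5,6}: X {5,6,7,8}->{5}; Z {2,3,4,5,6}->{6}
Constraint 4 (Y + Z = W) on D(Y)={3,4,5,6,7,8} D(Z)={6} D(W)={2,5,6}: Y {3,4,5,6,7,8}->{}; Z {6}->{}; W {2,5,6}->{}
So after all 4 constraints: D(X) = {5}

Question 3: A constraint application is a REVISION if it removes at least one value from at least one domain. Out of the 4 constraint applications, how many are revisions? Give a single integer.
Constraint 1 (W + Z = X) on D(W)={2,5,6,7,8} D(Z)={2,3,4,5,6} D(X)={3,5,6,7,8}: W {2,5,6,7,8}->{2,5,6}; X {3,5,6,7,8}->{5,6,7,8} => REVISION
Constraint 2 (W != Y) on D(W)={2,5,6} D(Y)={3,4,5,6,7,8}: no change => not a revision
Constraint 3 (X < Z) on D(X)={5,6,7,8} D(Z)={2,3,4,5,6}: X {5,6,7,8}->{5}; Z {2,3,4,5,6}->{6} => REVISION
Constraint 4 (Y + Z = W) on D(Y)={3,4,5,6,7,8} D(Z)={6} D(W)={2,5,6}: Y {3,4,5,6,7,8}->{}; Z {6}->{}; W {2,5,6}->{} => REVISION
Total revisions = 3

Answer: 3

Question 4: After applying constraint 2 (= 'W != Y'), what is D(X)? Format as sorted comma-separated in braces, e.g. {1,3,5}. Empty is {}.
Answer: {5,6,7,8}

Derivation:
Constraint 1 (W + Z = X) on D(W)={2,5,6,7,8} D(Z)={2,3,4,5,6} D(X)={3,5,6,7,8}: W {2,5,6,7,8}->{2,5,6}; X {3,5,6,7,8}->{5,6,7,8}
Constraint 2 (W != Y) on D(W)={2,5,6} D(Y)={3,4,5,6,7,8}: no change
So after constraint 2: D(X) = {5,6,7,8}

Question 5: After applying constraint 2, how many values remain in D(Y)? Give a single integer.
Answer: 6

Derivation:
Constraint 1 (W + Z = X) on D(W)={2,5,6,7,8} D(Z)={2,3,4,5,6} D(X)={3,5,6,7,8}: W {2,5,6,7,8}->{2,5,6}; X {3,5,6,7,8}->{5,6,7,8}
Constraint 2 (W != Y) on D(W)={2,5,6} D(Y)={3,4,5,6,7,8}: no change
So after constraint 2: D(Y)={3,4,5,6,7,8}, size = 6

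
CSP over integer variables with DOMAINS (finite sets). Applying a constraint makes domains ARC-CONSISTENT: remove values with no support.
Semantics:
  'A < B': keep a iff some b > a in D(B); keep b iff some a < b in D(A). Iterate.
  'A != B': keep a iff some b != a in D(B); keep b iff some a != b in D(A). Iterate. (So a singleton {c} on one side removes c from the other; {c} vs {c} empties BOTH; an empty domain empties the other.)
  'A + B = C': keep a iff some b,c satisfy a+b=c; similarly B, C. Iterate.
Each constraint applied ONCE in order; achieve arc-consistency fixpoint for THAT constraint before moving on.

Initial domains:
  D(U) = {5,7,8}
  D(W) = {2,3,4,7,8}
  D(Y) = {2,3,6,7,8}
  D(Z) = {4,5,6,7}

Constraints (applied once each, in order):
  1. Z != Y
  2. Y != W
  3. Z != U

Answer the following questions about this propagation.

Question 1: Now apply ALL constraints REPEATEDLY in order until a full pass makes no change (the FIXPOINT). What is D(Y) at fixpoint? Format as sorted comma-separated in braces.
Answer: {2,3,6,7,8}

Derivation:
pass 0 (initial): D(Y)={2,3,6,7,8}
pass 1: no change
Fixpoint after 1 passes: D(Y) = {2,3,6,7,8}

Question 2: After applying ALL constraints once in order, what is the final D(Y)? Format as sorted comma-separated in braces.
Constraint 1 (Z != Y) on D(Z)={4,5,6,7} D(Y)={2,3,6,7,8}: no change
Constraint 2 (Y != W) on D(Y)={2,3,6,7,8} D(W)={2,3,4,7,8}: no change
Constraint 3 (Z != U) on D(Z)={4,5,6,7} D(U)={5,7,8}: no change
So after all 3 constraints: D(Y) = {2,3,6,7,8}

Answer: {2,3,6,7,8}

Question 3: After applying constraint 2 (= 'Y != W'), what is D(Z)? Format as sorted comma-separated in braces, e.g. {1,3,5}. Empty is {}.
Constraint 1 (Z != Y) on D(Z)={4,5,6,7} D(Y)={2,3,6,7,8}: no change
Constraint 2 (Y != W) on D(Y)={2,3,6,7,8} D(W)={2,3,4,7,8}: no change
So after constraint 2: D(Z) = {4,5,6,7}

Answer: {4,5,6,7}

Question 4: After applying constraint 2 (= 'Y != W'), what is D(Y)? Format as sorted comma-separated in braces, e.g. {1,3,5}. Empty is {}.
Constraint 1 (Z != Y) on D(Z)={4,5,6,7} D(Y)={2,3,6,7,8}: no change
Constraint 2 (Y != W) on D(Y)={2,3,6,7,8} D(W)={2,3,4,7,8}: no change
So after constraint 2: D(Y) = {2,3,6,7,8}

Answer: {2,3,6,7,8}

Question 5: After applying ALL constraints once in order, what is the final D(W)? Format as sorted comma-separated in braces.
Constraint 1 (Z != Y) on D(Z)={4,5,6,7} D(Y)={2,3,6,7,8}: no change
Constraint 2 (Y != W) on D(Y)={2,3,6,7,8} D(W)={2,3,4,7,8}: no change
Constraint 3 (Z != U) on D(Z)={4,5,6,7} D(U)={5,7,8}: no change
So after all 3 constraints: D(W) = {2,3,4,7,8}

Answer: {2,3,4,7,8}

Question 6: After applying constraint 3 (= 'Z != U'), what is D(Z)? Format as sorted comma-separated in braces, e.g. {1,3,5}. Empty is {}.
Constraint 1 (Z != Y) on D(Z)={4,5,6,7} D(Y)={2,3,6,7,8}: no change
Constraint 2 (Y != W) on D(Y)={2,3,6,7,8} D(W)={2,3,4,7,8}: no change
Constraint 3 (Z != U) on D(Z)={4,5,6,7} D(U)={5,7,8}: no change
So after constraint 3: D(Z) = {4,5,6,7}

Answer: {4,5,6,7}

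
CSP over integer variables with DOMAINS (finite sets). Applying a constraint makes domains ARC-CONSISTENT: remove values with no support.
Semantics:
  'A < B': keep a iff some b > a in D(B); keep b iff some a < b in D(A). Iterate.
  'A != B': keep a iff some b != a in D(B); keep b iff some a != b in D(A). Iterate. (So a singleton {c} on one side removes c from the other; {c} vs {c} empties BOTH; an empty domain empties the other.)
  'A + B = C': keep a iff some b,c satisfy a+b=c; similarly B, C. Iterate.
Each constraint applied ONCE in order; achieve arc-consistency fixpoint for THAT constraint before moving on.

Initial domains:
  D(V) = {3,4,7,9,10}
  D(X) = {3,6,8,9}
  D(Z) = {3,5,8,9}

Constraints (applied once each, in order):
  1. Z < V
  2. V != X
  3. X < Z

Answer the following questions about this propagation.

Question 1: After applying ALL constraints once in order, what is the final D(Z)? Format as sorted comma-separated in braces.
Constraint 1 (Z < V) on D(Z)={3,5,8,9} D(V)={3,4,7,9,10}: V {3,4,7,9,10}->{4,7,9,10}
Constraint 2 (V != X) on D(V)={4,7,9,10} D(X)={3,6,8,9}: no change
Constraint 3 (X < Z) on D(X)={3,6,8,9} D(Z)={3,5,8,9}: X {3,6,8,9}->{3,6,8}; Z {3,5,8,9}->{5,8,9}
So after all 3 constraints: D(Z) = {5,8,9}

Answer: {5,8,9}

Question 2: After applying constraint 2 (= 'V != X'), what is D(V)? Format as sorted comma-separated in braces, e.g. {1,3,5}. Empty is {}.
Constraint 1 (Z < V) on D(Z)={3,5,8,9} D(V)={3,4,7,9,10}: V {3,4,7,9,10}->{4,7,9,10}
Constraint 2 (V != X) on D(V)={4,7,9,10} D(X)={3,6,8,9}: no change
So after constraint 2: D(V) = {4,7,9,10}

Answer: {4,7,9,10}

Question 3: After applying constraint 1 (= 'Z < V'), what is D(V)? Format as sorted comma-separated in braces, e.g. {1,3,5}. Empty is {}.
Answer: {4,7,9,10}

Derivation:
Constraint 1 (Z < V) on D(Z)={3,5,8,9} D(V)={3,4,7,9,10}: V {3,4,7,9,10}->{4,7,9,10}
So after constraint 1: D(V) = {4,7,9,10}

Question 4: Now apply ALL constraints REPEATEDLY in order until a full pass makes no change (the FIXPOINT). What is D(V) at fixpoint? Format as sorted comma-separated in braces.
pass 0 (initial): D(V)={3,4,7,9,10}
pass 1: V {3,4,7,9,10}->{4,7,9,10}; X {3,6,8,9}->{3,6,8}; Z {3,5,8,9}->{5,8,9}
pass 2: V {4,7,9,10}->{7,9,10}
pass 3: no change
Fixpoint after 3 passes: D(V) = {7,9,10}

Answer: {7,9,10}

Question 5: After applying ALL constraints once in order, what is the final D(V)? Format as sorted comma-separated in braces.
Answer: {4,7,9,10}

Derivation:
Constraint 1 (Z < V) on D(Z)={3,5,8,9} D(V)={3,4,7,9,10}: V {3,4,7,9,10}->{4,7,9,10}
Constraint 2 (V != X) on D(V)={4,7,9,10} D(X)={3,6,8,9}: no change
Constraint 3 (X < Z) on D(X)={3,6,8,9} D(Z)={3,5,8,9}: X {3,6,8,9}->{3,6,8}; Z {3,5,8,9}->{5,8,9}
So after all 3 constraints: D(V) = {4,7,9,10}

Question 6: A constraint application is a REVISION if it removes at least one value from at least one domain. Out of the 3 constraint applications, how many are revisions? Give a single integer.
Constraint 1 (Z < V) on D(Z)={3,5,8,9} D(V)={3,4,7,9,10}: V {3,4,7,9,10}->{4,7,9,10} => REVISION
Constraint 2 (V != X) on D(V)={4,7,9,10} D(X)={3,6,8,9}: no change => not a revision
Constraint 3 (X < Z) on D(X)={3,6,8,9} D(Z)={3,5,8,9}: X {3,6,8,9}->{3,6,8}; Z {3,5,8,9}->{5,8,9} => REVISION
Total revisions = 2

Answer: 2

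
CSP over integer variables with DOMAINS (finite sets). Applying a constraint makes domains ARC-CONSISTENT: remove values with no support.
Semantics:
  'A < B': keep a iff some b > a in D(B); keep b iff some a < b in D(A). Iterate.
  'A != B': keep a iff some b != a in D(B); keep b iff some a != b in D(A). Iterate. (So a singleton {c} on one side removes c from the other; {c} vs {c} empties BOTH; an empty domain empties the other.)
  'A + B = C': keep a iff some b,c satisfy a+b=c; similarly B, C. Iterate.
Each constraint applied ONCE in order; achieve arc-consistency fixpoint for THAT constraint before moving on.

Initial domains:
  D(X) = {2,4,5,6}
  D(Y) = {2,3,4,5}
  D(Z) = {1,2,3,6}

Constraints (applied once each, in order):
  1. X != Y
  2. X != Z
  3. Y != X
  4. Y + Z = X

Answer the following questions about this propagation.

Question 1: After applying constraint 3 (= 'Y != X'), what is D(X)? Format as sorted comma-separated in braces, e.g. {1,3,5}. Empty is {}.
Constraint 1 (X != Y) on D(X)={2,4,5,6} D(Y)={2,3,4,5}: no change
Constraint 2 (X != Z) on D(X)={2,4,5,6} D(Z)={1,2,3,6}: no change
Constraint 3 (Y != X) on D(Y)={2,3,4,5} D(X)={2,4,5,6}: no change
So after constraint 3: D(X) = {2,4,5,6}

Answer: {2,4,5,6}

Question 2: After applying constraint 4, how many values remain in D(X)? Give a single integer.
Constraint 1 (X != Y) on D(X)={2,4,5,6} D(Y)={2,3,4,5}: no change
Constraint 2 (X != Z) on D(X)={2,4,5,6} D(Z)={1,2,3,6}: no change
Constraint 3 (Y != X) on D(Y)={2,3,4,5} D(X)={2,4,5,6}: no change
Constraint 4 (Y + Z = X) on D(Y)={2,3,4,5} D(Z)={1,2,3,6} D(X)={2,4,5,6}: Z {1,2,3,6}->{1,2,3}; X {2,4,5,6}->{4,5,6}
So after constraint 4: D(X)={4,5,6}, size = 3

Answer: 3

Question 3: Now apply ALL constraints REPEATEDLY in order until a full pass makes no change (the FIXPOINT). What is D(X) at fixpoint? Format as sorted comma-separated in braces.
pass 0 (initial): D(X)={2,4,5,6}
pass 1: X {2,4,5,6}->{4,5,6}; Z {1,2,3,6}->{1,2,3}
pass 2: no change
Fixpoint after 2 passes: D(X) = {4,5,6}

Answer: {4,5,6}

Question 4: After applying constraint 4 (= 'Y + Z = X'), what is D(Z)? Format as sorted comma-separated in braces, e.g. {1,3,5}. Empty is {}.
Constraint 1 (X != Y) on D(X)={2,4,5,6} D(Y)={2,3,4,5}: no change
Constraint 2 (X != Z) on D(X)={2,4,5,6} D(Z)={1,2,3,6}: no change
Constraint 3 (Y != X) on D(Y)={2,3,4,5} D(X)={2,4,5,6}: no change
Constraint 4 (Y + Z = X) on D(Y)={2,3,4,5} D(Z)={1,2,3,6} D(X)={2,4,5,6}: Z {1,2,3,6}->{1,2,3}; X {2,4,5,6}->{4,5,6}
So after constraint 4: D(Z) = {1,2,3}

Answer: {1,2,3}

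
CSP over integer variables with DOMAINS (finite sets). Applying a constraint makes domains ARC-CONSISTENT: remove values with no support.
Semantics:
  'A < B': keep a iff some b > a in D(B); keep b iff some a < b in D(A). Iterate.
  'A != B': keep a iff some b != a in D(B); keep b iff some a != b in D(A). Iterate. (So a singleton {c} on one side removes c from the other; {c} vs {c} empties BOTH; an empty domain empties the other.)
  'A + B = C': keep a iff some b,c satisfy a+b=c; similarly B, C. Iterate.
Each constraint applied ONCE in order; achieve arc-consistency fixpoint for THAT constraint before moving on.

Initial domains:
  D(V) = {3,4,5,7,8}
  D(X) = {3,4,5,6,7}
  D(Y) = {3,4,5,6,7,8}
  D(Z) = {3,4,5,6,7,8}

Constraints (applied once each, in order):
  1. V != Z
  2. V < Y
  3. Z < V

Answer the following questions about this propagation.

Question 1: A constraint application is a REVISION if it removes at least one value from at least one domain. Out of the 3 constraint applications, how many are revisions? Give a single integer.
Constraint 1 (V != Z) on D(V)={3,4,5,7,8} D(Z)={3,4,5,6,7,8}: no change => not a revision
Constraint 2 (V < Y) on D(V)={3,4,5,7,8} D(Y)={3,4,5,6,7,8}: V {3,4,5,7,8}->{3,4,5,7}; Y {3,4,5,6,7,8}->{4,5,6,7,8} => REVISION
Constraint 3 (Z < V) on D(Z)={3,4,5,6,7,8} D(V)={3,4,5,7}: Z {3,4,5,6,7,8}->{3,4,5,6}; V {3,4,5,7}->{4,5,7} => REVISION
Total revisions = 2

Answer: 2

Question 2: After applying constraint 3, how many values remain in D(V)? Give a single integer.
Constraint 1 (V != Z) on D(V)={3,4,5,7,8} D(Z)={3,4,5,6,7,8}: no change
Constraint 2 (V < Y) on D(V)={3,4,5,7,8} D(Y)={3,4,5,6,7,8}: V {3,4,5,7,8}->{3,4,5,7}; Y {3,4,5,6,7,8}->{4,5,6,7,8}
Constraint 3 (Z < V) on D(Z)={3,4,5,6,7,8} D(V)={3,4,5,7}: Z {3,4,5,6,7,8}->{3,4,5,6}; V {3,4,5,7}->{4,5,7}
So after constraint 3: D(V)={4,5,7}, size = 3

Answer: 3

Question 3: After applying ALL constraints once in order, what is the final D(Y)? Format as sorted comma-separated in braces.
Answer: {4,5,6,7,8}

Derivation:
Constraint 1 (V != Z) on D(V)={3,4,5,7,8} D(Z)={3,4,5,6,7,8}: no change
Constraint 2 (V < Y) on D(V)={3,4,5,7,8} D(Y)={3,4,5,6,7,8}: V {3,4,5,7,8}->{3,4,5,7}; Y {3,4,5,6,7,8}->{4,5,6,7,8}
Constraint 3 (Z < V) on D(Z)={3,4,5,6,7,8} D(V)={3,4,5,7}: Z {3,4,5,6,7,8}->{3,4,5,6}; V {3,4,5,7}->{4,5,7}
So after all 3 constraints: D(Y) = {4,5,6,7,8}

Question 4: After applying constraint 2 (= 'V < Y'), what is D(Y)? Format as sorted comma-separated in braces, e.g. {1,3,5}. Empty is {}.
Constraint 1 (V != Z) on D(V)={3,4,5,7,8} D(Z)={3,4,5,6,7,8}: no change
Constraint 2 (V < Y) on D(V)={3,4,5,7,8} D(Y)={3,4,5,6,7,8}: V {3,4,5,7,8}->{3,4,5,7}; Y {3,4,5,6,7,8}->{4,5,6,7,8}
So after constraint 2: D(Y) = {4,5,6,7,8}

Answer: {4,5,6,7,8}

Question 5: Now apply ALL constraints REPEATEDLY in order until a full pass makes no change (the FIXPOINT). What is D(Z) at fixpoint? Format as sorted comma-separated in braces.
Answer: {3,4,5,6}

Derivation:
pass 0 (initial): D(Z)={3,4,5,6,7,8}
pass 1: V {3,4,5,7,8}->{4,5,7}; Y {3,4,5,6,7,8}->{4,5,6,7,8}; Z {3,4,5,6,7,8}->{3,4,5,6}
pass 2: Y {4,5,6,7,8}->{5,6,7,8}
pass 3: no change
Fixpoint after 3 passes: D(Z) = {3,4,5,6}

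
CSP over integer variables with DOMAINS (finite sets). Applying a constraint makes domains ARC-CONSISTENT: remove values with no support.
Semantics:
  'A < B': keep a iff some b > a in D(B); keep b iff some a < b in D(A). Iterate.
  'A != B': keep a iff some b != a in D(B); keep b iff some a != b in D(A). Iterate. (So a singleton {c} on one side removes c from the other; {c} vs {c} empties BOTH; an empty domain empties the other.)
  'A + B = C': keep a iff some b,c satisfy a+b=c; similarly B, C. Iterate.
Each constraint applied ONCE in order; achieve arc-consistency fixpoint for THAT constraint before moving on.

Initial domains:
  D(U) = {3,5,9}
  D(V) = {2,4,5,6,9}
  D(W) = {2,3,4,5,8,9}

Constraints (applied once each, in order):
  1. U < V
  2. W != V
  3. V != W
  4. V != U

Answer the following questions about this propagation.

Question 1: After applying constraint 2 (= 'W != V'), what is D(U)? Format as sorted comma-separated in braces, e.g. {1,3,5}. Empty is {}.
Answer: {3,5}

Derivation:
Constraint 1 (U < V) on D(U)={3,5,9} D(V)={2,4,5,6,9}: U {3,5,9}->{3,5}; V {2,4,5,6,9}->{4,5,6,9}
Constraint 2 (W != V) on D(W)={2,3,4,5,8,9} D(V)={4,5,6,9}: no change
So after constraint 2: D(U) = {3,5}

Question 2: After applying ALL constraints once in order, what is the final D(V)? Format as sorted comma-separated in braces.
Answer: {4,5,6,9}

Derivation:
Constraint 1 (U < V) on D(U)={3,5,9} D(V)={2,4,5,6,9}: U {3,5,9}->{3,5}; V {2,4,5,6,9}->{4,5,6,9}
Constraint 2 (W != V) on D(W)={2,3,4,5,8,9} D(V)={4,5,6,9}: no change
Constraint 3 (V != W) on D(V)={4,5,6,9} D(W)={2,3,4,5,8,9}: no change
Constraint 4 (V != U) on D(V)={4,5,6,9} D(U)={3,5}: no change
So after all 4 constraints: D(V) = {4,5,6,9}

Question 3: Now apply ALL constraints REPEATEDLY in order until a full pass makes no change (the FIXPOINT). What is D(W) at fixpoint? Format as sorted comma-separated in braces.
Answer: {2,3,4,5,8,9}

Derivation:
pass 0 (initial): D(W)={2,3,4,5,8,9}
pass 1: U {3,5,9}->{3,5}; V {2,4,5,6,9}->{4,5,6,9}
pass 2: no change
Fixpoint after 2 passes: D(W) = {2,3,4,5,8,9}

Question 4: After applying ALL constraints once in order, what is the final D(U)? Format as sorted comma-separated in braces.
Constraint 1 (U < V) on D(U)={3,5,9} D(V)={2,4,5,6,9}: U {3,5,9}->{3,5}; V {2,4,5,6,9}->{4,5,6,9}
Constraint 2 (W != V) on D(W)={2,3,4,5,8,9} D(V)={4,5,6,9}: no change
Constraint 3 (V != W) on D(V)={4,5,6,9} D(W)={2,3,4,5,8,9}: no change
Constraint 4 (V != U) on D(V)={4,5,6,9} D(U)={3,5}: no change
So after all 4 constraints: D(U) = {3,5}

Answer: {3,5}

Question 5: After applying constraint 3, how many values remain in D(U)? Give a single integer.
Constraint 1 (U < V) on D(U)={3,5,9} D(V)={2,4,5,6,9}: U {3,5,9}->{3,5}; V {2,4,5,6,9}->{4,5,6,9}
Constraint 2 (W != V) on D(W)={2,3,4,5,8,9} D(V)={4,5,6,9}: no change
Constraint 3 (V != W) on D(V)={4,5,6,9} D(W)={2,3,4,5,8,9}: no change
So after constraint 3: D(U)={3,5}, size = 2

Answer: 2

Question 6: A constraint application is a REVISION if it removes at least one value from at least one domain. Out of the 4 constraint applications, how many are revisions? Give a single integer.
Constraint 1 (U < V) on D(U)={3,5,9} D(V)={2,4,5,6,9}: U {3,5,9}->{3,5}; V {2,4,5,6,9}->{4,5,6,9} => REVISION
Constraint 2 (W != V) on D(W)={2,3,4,5,8,9} D(V)={4,5,6,9}: no change => not a revision
Constraint 3 (V != W) on D(V)={4,5,6,9} D(W)={2,3,4,5,8,9}: no change => not a revision
Constraint 4 (V != U) on D(V)={4,5,6,9} D(U)={3,5}: no change => not a revision
Total revisions = 1

Answer: 1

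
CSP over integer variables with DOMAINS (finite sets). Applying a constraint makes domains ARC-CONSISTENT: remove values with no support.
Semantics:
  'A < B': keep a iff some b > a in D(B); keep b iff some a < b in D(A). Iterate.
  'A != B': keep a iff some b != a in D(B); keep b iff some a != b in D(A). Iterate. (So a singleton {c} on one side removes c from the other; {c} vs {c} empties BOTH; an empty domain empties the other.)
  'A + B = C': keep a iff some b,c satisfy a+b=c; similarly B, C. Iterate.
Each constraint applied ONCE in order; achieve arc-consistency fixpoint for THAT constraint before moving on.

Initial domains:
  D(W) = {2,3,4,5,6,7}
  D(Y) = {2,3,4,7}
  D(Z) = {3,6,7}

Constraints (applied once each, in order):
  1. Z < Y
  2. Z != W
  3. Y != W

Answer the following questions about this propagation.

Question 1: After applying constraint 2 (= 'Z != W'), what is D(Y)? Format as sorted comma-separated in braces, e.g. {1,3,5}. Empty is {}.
Answer: {4,7}

Derivation:
Constraint 1 (Z < Y) on D(Z)={3,6,7} D(Y)={2,3,4,7}: Z {3,6,7}->{3,6}; Y {2,3,4,7}->{4,7}
Constraint 2 (Z != W) on D(Z)={3,6} D(W)={2,3,4,5,6,7}: no change
So after constraint 2: D(Y) = {4,7}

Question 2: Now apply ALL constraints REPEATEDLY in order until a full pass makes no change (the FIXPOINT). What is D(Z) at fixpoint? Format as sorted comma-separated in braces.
Answer: {3,6}

Derivation:
pass 0 (initial): D(Z)={3,6,7}
pass 1: Y {2,3,4,7}->{4,7}; Z {3,6,7}->{3,6}
pass 2: no change
Fixpoint after 2 passes: D(Z) = {3,6}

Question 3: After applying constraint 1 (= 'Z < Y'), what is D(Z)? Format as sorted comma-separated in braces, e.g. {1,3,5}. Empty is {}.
Constraint 1 (Z < Y) on D(Z)={3,6,7} D(Y)={2,3,4,7}: Z {3,6,7}->{3,6}; Y {2,3,4,7}->{4,7}
So after constraint 1: D(Z) = {3,6}

Answer: {3,6}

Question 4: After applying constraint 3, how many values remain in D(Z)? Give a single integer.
Answer: 2

Derivation:
Constraint 1 (Z < Y) on D(Z)={3,6,7} D(Y)={2,3,4,7}: Z {3,6,7}->{3,6}; Y {2,3,4,7}->{4,7}
Constraint 2 (Z != W) on D(Z)={3,6} D(W)={2,3,4,5,6,7}: no change
Constraint 3 (Y != W) on D(Y)={4,7} D(W)={2,3,4,5,6,7}: no change
So after constraint 3: D(Z)={3,6}, size = 2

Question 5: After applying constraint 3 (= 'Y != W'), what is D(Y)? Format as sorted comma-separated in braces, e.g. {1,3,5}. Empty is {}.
Constraint 1 (Z < Y) on D(Z)={3,6,7} D(Y)={2,3,4,7}: Z {3,6,7}->{3,6}; Y {2,3,4,7}->{4,7}
Constraint 2 (Z != W) on D(Z)={3,6} D(W)={2,3,4,5,6,7}: no change
Constraint 3 (Y != W) on D(Y)={4,7} D(W)={2,3,4,5,6,7}: no change
So after constraint 3: D(Y) = {4,7}

Answer: {4,7}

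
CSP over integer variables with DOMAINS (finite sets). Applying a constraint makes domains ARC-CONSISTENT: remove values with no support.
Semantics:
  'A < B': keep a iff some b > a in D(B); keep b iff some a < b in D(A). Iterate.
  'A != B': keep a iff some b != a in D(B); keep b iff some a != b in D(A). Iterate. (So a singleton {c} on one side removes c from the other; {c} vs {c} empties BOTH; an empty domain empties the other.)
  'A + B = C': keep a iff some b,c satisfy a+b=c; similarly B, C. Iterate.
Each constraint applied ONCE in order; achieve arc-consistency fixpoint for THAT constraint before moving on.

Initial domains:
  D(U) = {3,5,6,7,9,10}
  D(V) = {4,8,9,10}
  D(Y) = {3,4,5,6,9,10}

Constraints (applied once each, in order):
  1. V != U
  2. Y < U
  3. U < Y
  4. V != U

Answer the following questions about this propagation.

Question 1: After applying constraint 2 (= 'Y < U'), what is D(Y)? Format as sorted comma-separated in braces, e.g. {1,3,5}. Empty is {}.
Answer: {3,4,5,6,9}

Derivation:
Constraint 1 (V != U) on D(V)={4,8,9,10} D(U)={3,5,6,7,9,10}: no change
Constraint 2 (Y < U) on D(Y)={3,4,5,6,9,10} D(U)={3,5,6,7,9,10}: Y {3,4,5,6,9,10}->{3,4,5,6,9}; U {3,5,6,7,9,10}->{5,6,7,9,10}
So after constraint 2: D(Y) = {3,4,5,6,9}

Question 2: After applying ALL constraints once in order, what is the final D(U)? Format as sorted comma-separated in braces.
Constraint 1 (V != U) on D(V)={4,8,9,10} D(U)={3,5,6,7,9,10}: no change
Constraint 2 (Y < U) on D(Y)={3,4,5,6,9,10} D(U)={3,5,6,7,9,10}: Y {3,4,5,6,9,10}->{3,4,5,6,9}; U {3,5,6,7,9,10}->{5,6,7,9,10}
Constraint 3 (U < Y) on D(U)={5,6,7,9,10} D(Y)={3,4,5,6,9}: U {5,6,7,9,10}->{5,6,7}; Y {3,4,5,6,9}->{6,9}
Constraint 4 (V != U) on D(V)={4,8,9,10} D(U)={5,6,7}: no change
So after all 4 constraints: D(U) = {5,6,7}

Answer: {5,6,7}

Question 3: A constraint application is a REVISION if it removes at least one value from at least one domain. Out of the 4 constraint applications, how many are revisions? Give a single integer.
Answer: 2

Derivation:
Constraint 1 (V != U) on D(V)={4,8,9,10} D(U)={3,5,6,7,9,10}: no change => not a revision
Constraint 2 (Y < U) on D(Y)={3,4,5,6,9,10} D(U)={3,5,6,7,9,10}: Y {3,4,5,6,9,10}->{3,4,5,6,9}; U {3,5,6,7,9,10}->{5,6,7,9,10} => REVISION
Constraint 3 (U < Y) on D(U)={5,6,7,9,10} D(Y)={3,4,5,6,9}: U {5,6,7,9,10}->{5,6,7}; Y {3,4,5,6,9}->{6,9} => REVISION
Constraint 4 (V != U) on D(V)={4,8,9,10} D(U)={5,6,7}: no change => not a revision
Total revisions = 2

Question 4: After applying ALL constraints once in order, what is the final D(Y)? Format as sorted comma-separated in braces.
Constraint 1 (V != U) on D(V)={4,8,9,10} D(U)={3,5,6,7,9,10}: no change
Constraint 2 (Y < U) on D(Y)={3,4,5,6,9,10} D(U)={3,5,6,7,9,10}: Y {3,4,5,6,9,10}->{3,4,5,6,9}; U {3,5,6,7,9,10}->{5,6,7,9,10}
Constraint 3 (U < Y) on D(U)={5,6,7,9,10} D(Y)={3,4,5,6,9}: U {5,6,7,9,10}->{5,6,7}; Y {3,4,5,6,9}->{6,9}
Constraint 4 (V != U) on D(V)={4,8,9,10} D(U)={5,6,7}: no change
So after all 4 constraints: D(Y) = {6,9}

Answer: {6,9}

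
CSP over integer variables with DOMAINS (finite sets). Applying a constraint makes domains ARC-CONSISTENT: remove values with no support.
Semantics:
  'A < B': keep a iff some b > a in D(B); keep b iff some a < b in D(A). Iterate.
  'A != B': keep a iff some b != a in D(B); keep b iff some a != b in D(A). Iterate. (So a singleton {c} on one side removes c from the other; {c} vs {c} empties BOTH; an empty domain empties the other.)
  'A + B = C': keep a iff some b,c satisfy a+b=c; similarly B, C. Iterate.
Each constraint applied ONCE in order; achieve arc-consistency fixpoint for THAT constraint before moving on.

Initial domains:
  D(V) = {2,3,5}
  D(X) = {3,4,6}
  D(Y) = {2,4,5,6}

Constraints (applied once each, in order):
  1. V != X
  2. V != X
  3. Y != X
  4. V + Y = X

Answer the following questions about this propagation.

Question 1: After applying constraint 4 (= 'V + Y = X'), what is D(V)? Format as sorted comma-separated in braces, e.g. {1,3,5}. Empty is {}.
Constraint 1 (V != X) on D(V)={2,3,5} D(X)={3,4,6}: no change
Constraint 2 (V != X) on D(V)={2,3,5} D(X)={3,4,6}: no change
Constraint 3 (Y != X) on D(Y)={2,4,5,6} D(X)={3,4,6}: no change
Constraint 4 (V + Y = X) on D(V)={2,3,5} D(Y)={2,4,5,6} D(X)={3,4,6}: V {2,3,5}->{2}; Y {2,4,5,6}->{2,4}; X {3,4,6}->{4,6}
So after constraint 4: D(V) = {2}

Answer: {2}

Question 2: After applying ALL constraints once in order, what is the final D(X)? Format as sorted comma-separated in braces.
Constraint 1 (V != X) on D(V)={2,3,5} D(X)={3,4,6}: no change
Constraint 2 (V != X) on D(V)={2,3,5} D(X)={3,4,6}: no change
Constraint 3 (Y != X) on D(Y)={2,4,5,6} D(X)={3,4,6}: no change
Constraint 4 (V + Y = X) on D(V)={2,3,5} D(Y)={2,4,5,6} D(X)={3,4,6}: V {2,3,5}->{2}; Y {2,4,5,6}->{2,4}; X {3,4,6}->{4,6}
So after all 4 constraints: D(X) = {4,6}

Answer: {4,6}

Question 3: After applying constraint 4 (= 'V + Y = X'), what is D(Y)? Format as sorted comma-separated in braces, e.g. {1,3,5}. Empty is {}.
Answer: {2,4}

Derivation:
Constraint 1 (V != X) on D(V)={2,3,5} D(X)={3,4,6}: no change
Constraint 2 (V != X) on D(V)={2,3,5} D(X)={3,4,6}: no change
Constraint 3 (Y != X) on D(Y)={2,4,5,6} D(X)={3,4,6}: no change
Constraint 4 (V + Y = X) on D(V)={2,3,5} D(Y)={2,4,5,6} D(X)={3,4,6}: V {2,3,5}->{2}; Y {2,4,5,6}->{2,4}; X {3,4,6}->{4,6}
So after constraint 4: D(Y) = {2,4}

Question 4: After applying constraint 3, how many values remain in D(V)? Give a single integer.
Constraint 1 (V != X) on D(V)={2,3,5} D(X)={3,4,6}: no change
Constraint 2 (V != X) on D(V)={2,3,5} D(X)={3,4,6}: no change
Constraint 3 (Y != X) on D(Y)={2,4,5,6} D(X)={3,4,6}: no change
So after constraint 3: D(V)={2,3,5}, size = 3

Answer: 3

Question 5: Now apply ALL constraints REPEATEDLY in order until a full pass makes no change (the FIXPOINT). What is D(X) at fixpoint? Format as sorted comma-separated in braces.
pass 0 (initial): D(X)={3,4,6}
pass 1: V {2,3,5}->{2}; X {3,4,6}->{4,6}; Y {2,4,5,6}->{2,4}
pass 2: no change
Fixpoint after 2 passes: D(X) = {4,6}

Answer: {4,6}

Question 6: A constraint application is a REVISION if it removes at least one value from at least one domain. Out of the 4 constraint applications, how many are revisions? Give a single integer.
Constraint 1 (V != X) on D(V)={2,3,5} D(X)={3,4,6}: no change => not a revision
Constraint 2 (V != X) on D(V)={2,3,5} D(X)={3,4,6}: no change => not a revision
Constraint 3 (Y != X) on D(Y)={2,4,5,6} D(X)={3,4,6}: no change => not a revision
Constraint 4 (V + Y = X) on D(V)={2,3,5} D(Y)={2,4,5,6} D(X)={3,4,6}: V {2,3,5}->{2}; Y {2,4,5,6}->{2,4}; X {3,4,6}->{4,6} => REVISION
Total revisions = 1

Answer: 1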